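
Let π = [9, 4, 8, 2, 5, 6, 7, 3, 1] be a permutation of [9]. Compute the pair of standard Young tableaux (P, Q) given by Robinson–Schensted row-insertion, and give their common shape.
P = [1, 3, 6, 7] / [2, 5] / [4] / [8] / [9];  Q = [1, 3, 6, 7] / [2, 5] / [4] / [8] / [9];  common shape = (4, 2, 1, 1, 1)

Row-insert the values π_1, π_2, … into P one at a time, bumping the leftmost entry strictly greater than the inserted value down to the next row. The recording tableau Q records, in position (i, j), the step at which that cell was added to P.
  Insert 9 (step 1): P = [9];  Q = [1]
  Insert 4 (step 2): P = [4] / [9];  Q = [1] / [2]
  Insert 8 (step 3): P = [4, 8] / [9];  Q = [1, 3] / [2]
  Insert 2 (step 4): P = [2, 8] / [4] / [9];  Q = [1, 3] / [2] / [4]
  Insert 5 (step 5): P = [2, 5] / [4, 8] / [9];  Q = [1, 3] / [2, 5] / [4]
  Insert 6 (step 6): P = [2, 5, 6] / [4, 8] / [9];  Q = [1, 3, 6] / [2, 5] / [4]
  Insert 7 (step 7): P = [2, 5, 6, 7] / [4, 8] / [9];  Q = [1, 3, 6, 7] / [2, 5] / [4]
  Insert 3 (step 8): P = [2, 3, 6, 7] / [4, 5] / [8] / [9];  Q = [1, 3, 6, 7] / [2, 5] / [4] / [8]
  Insert 1 (step 9): P = [1, 3, 6, 7] / [2, 5] / [4] / [8] / [9];  Q = [1, 3, 6, 7] / [2, 5] / [4] / [8] / [9]
Final shape: (4, 2, 1, 1, 1).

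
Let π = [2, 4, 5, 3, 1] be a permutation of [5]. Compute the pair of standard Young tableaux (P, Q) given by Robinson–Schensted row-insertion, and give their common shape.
P = [1, 3, 5] / [2] / [4];  Q = [1, 2, 3] / [4] / [5];  common shape = (3, 1, 1)

Row-insert the values π_1, π_2, … into P one at a time, bumping the leftmost entry strictly greater than the inserted value down to the next row. The recording tableau Q records, in position (i, j), the step at which that cell was added to P.
  Insert 2 (step 1): P = [2];  Q = [1]
  Insert 4 (step 2): P = [2, 4];  Q = [1, 2]
  Insert 5 (step 3): P = [2, 4, 5];  Q = [1, 2, 3]
  Insert 3 (step 4): P = [2, 3, 5] / [4];  Q = [1, 2, 3] / [4]
  Insert 1 (step 5): P = [1, 3, 5] / [2] / [4];  Q = [1, 2, 3] / [4] / [5]
Final shape: (3, 1, 1).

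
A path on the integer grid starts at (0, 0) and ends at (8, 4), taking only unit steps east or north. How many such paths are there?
Number of paths = 495

A monotone lattice path from (0, 0) to (8, 4) consists of 8 east steps and 4 north steps in some order, so it is determined by which 8 of the 12 steps are east. The count is C(12, 8) = 495.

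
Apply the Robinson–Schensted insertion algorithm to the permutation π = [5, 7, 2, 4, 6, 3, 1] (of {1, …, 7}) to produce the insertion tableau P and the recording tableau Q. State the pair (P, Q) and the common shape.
P = [1, 3, 6] / [2, 7] / [4] / [5];  Q = [1, 2, 5] / [3, 4] / [6] / [7];  common shape = (3, 2, 1, 1)

Row-insert the values π_1, π_2, … into P one at a time, bumping the leftmost entry strictly greater than the inserted value down to the next row. The recording tableau Q records, in position (i, j), the step at which that cell was added to P.
  Insert 5 (step 1): P = [5];  Q = [1]
  Insert 7 (step 2): P = [5, 7];  Q = [1, 2]
  Insert 2 (step 3): P = [2, 7] / [5];  Q = [1, 2] / [3]
  Insert 4 (step 4): P = [2, 4] / [5, 7];  Q = [1, 2] / [3, 4]
  Insert 6 (step 5): P = [2, 4, 6] / [5, 7];  Q = [1, 2, 5] / [3, 4]
  Insert 3 (step 6): P = [2, 3, 6] / [4, 7] / [5];  Q = [1, 2, 5] / [3, 4] / [6]
  Insert 1 (step 7): P = [1, 3, 6] / [2, 7] / [4] / [5];  Q = [1, 2, 5] / [3, 4] / [6] / [7]
Final shape: (3, 2, 1, 1).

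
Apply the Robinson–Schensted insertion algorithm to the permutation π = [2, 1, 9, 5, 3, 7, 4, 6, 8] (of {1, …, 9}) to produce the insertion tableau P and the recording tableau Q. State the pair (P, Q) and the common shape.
P = [1, 3, 4, 6, 8] / [2, 5, 7] / [9];  Q = [1, 3, 6, 8, 9] / [2, 4, 7] / [5];  common shape = (5, 3, 1)

Row-insert the values π_1, π_2, … into P one at a time, bumping the leftmost entry strictly greater than the inserted value down to the next row. The recording tableau Q records, in position (i, j), the step at which that cell was added to P.
  Insert 2 (step 1): P = [2];  Q = [1]
  Insert 1 (step 2): P = [1] / [2];  Q = [1] / [2]
  Insert 9 (step 3): P = [1, 9] / [2];  Q = [1, 3] / [2]
  Insert 5 (step 4): P = [1, 5] / [2, 9];  Q = [1, 3] / [2, 4]
  Insert 3 (step 5): P = [1, 3] / [2, 5] / [9];  Q = [1, 3] / [2, 4] / [5]
  Insert 7 (step 6): P = [1, 3, 7] / [2, 5] / [9];  Q = [1, 3, 6] / [2, 4] / [5]
  Insert 4 (step 7): P = [1, 3, 4] / [2, 5, 7] / [9];  Q = [1, 3, 6] / [2, 4, 7] / [5]
  Insert 6 (step 8): P = [1, 3, 4, 6] / [2, 5, 7] / [9];  Q = [1, 3, 6, 8] / [2, 4, 7] / [5]
  Insert 8 (step 9): P = [1, 3, 4, 6, 8] / [2, 5, 7] / [9];  Q = [1, 3, 6, 8, 9] / [2, 4, 7] / [5]
Final shape: (5, 3, 1).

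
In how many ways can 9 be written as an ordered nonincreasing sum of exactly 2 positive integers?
p(9, 2 parts) = 4

Partitions of n into exactly k parts ↔ partitions of n − k into at most k parts (subtract 1 from each part). For n = 9, k = 2, the partitions are: 8+1, 7+2, 6+3, 5+4. Count = 4.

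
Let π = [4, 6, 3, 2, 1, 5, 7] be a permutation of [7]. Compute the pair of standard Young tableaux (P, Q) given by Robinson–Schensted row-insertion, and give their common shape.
P = [1, 5, 7] / [2, 6] / [3] / [4];  Q = [1, 2, 7] / [3, 6] / [4] / [5];  common shape = (3, 2, 1, 1)

Row-insert the values π_1, π_2, … into P one at a time, bumping the leftmost entry strictly greater than the inserted value down to the next row. The recording tableau Q records, in position (i, j), the step at which that cell was added to P.
  Insert 4 (step 1): P = [4];  Q = [1]
  Insert 6 (step 2): P = [4, 6];  Q = [1, 2]
  Insert 3 (step 3): P = [3, 6] / [4];  Q = [1, 2] / [3]
  Insert 2 (step 4): P = [2, 6] / [3] / [4];  Q = [1, 2] / [3] / [4]
  Insert 1 (step 5): P = [1, 6] / [2] / [3] / [4];  Q = [1, 2] / [3] / [4] / [5]
  Insert 5 (step 6): P = [1, 5] / [2, 6] / [3] / [4];  Q = [1, 2] / [3, 6] / [4] / [5]
  Insert 7 (step 7): P = [1, 5, 7] / [2, 6] / [3] / [4];  Q = [1, 2, 7] / [3, 6] / [4] / [5]
Final shape: (3, 2, 1, 1).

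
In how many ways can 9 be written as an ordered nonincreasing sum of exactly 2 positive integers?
p(9, 2 parts) = 4

Partitions of n into exactly k parts ↔ partitions of n − k into at most k parts (subtract 1 from each part). For n = 9, k = 2, the partitions are: 8+1, 7+2, 6+3, 5+4. Count = 4.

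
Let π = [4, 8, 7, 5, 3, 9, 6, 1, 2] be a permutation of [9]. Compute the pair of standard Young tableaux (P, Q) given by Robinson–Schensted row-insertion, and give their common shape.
P = [1, 2, 6] / [3, 5] / [4, 9] / [7] / [8];  Q = [1, 2, 6] / [3, 7] / [4, 9] / [5] / [8];  common shape = (3, 2, 2, 1, 1)

Row-insert the values π_1, π_2, … into P one at a time, bumping the leftmost entry strictly greater than the inserted value down to the next row. The recording tableau Q records, in position (i, j), the step at which that cell was added to P.
  Insert 4 (step 1): P = [4];  Q = [1]
  Insert 8 (step 2): P = [4, 8];  Q = [1, 2]
  Insert 7 (step 3): P = [4, 7] / [8];  Q = [1, 2] / [3]
  Insert 5 (step 4): P = [4, 5] / [7] / [8];  Q = [1, 2] / [3] / [4]
  Insert 3 (step 5): P = [3, 5] / [4] / [7] / [8];  Q = [1, 2] / [3] / [4] / [5]
  Insert 9 (step 6): P = [3, 5, 9] / [4] / [7] / [8];  Q = [1, 2, 6] / [3] / [4] / [5]
  Insert 6 (step 7): P = [3, 5, 6] / [4, 9] / [7] / [8];  Q = [1, 2, 6] / [3, 7] / [4] / [5]
  Insert 1 (step 8): P = [1, 5, 6] / [3, 9] / [4] / [7] / [8];  Q = [1, 2, 6] / [3, 7] / [4] / [5] / [8]
  Insert 2 (step 9): P = [1, 2, 6] / [3, 5] / [4, 9] / [7] / [8];  Q = [1, 2, 6] / [3, 7] / [4, 9] / [5] / [8]
Final shape: (3, 2, 2, 1, 1).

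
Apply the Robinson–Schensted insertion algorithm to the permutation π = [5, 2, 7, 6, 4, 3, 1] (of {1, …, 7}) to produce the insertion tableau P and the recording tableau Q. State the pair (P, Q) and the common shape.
P = [1, 3] / [2, 6] / [4] / [5] / [7];  Q = [1, 3] / [2, 4] / [5] / [6] / [7];  common shape = (2, 2, 1, 1, 1)

Row-insert the values π_1, π_2, … into P one at a time, bumping the leftmost entry strictly greater than the inserted value down to the next row. The recording tableau Q records, in position (i, j), the step at which that cell was added to P.
  Insert 5 (step 1): P = [5];  Q = [1]
  Insert 2 (step 2): P = [2] / [5];  Q = [1] / [2]
  Insert 7 (step 3): P = [2, 7] / [5];  Q = [1, 3] / [2]
  Insert 6 (step 4): P = [2, 6] / [5, 7];  Q = [1, 3] / [2, 4]
  Insert 4 (step 5): P = [2, 4] / [5, 6] / [7];  Q = [1, 3] / [2, 4] / [5]
  Insert 3 (step 6): P = [2, 3] / [4, 6] / [5] / [7];  Q = [1, 3] / [2, 4] / [5] / [6]
  Insert 1 (step 7): P = [1, 3] / [2, 6] / [4] / [5] / [7];  Q = [1, 3] / [2, 4] / [5] / [6] / [7]
Final shape: (2, 2, 1, 1, 1).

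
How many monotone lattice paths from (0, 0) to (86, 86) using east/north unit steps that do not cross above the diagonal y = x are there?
C_86 = 4180080073556524734514695828170907458428751314320

These NE paths below the diagonal are counted by the Catalan number C_n = (1/(n + 1)) · C(2n, n). For n = 86: C_86 = (1/87) · C(172, 86) = 363666966399417651902778537050868948883301364345840/87 = 4180080073556524734514695828170907458428751314320.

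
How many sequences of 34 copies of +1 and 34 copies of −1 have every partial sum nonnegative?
C_34 = 812944042149730764

These ballot sequences are counted by the Catalan number C_n = (1/(n + 1)) · C(2n, n). For n = 34: C_34 = (1/35) · C(68, 34) = 28453041475240576740/35 = 812944042149730764.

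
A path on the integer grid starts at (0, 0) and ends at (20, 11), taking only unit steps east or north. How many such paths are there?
Number of paths = 84672315

A monotone lattice path from (0, 0) to (20, 11) consists of 20 east steps and 11 north steps in some order, so it is determined by which 20 of the 31 steps are east. The count is C(31, 20) = 84672315.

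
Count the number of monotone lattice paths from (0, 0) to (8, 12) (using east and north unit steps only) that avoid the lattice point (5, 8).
Number of paths = 80925

Total paths from (0, 0) to (8, 12): C(20, 8) = 125970. Paths through (5, 8): (paths (0, 0) → (5, 8)) × (paths (5, 8) → (8, 12)) = C(13, 5) · C(7, 3) = 1287 · 35 = 45045. Avoidance count = 125970 − 45045 = 80925.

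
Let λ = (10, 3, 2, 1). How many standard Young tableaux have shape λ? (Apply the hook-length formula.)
# SYT of shape (10, 3, 2, 1) = 71680

Hook-length formula: f^λ = n! / Π hook(c), product over all cells c of the Young diagram. For λ = (10, 3, 2, 1), n = 16 boxes. Hook lengths by row (left-to-right, top-to-bottom): [13, 11, 9, 7, 6, 5, 4, 3, 2, 1]; [5, 3, 1]; [3, 1]; [1]. Product of hooks = 291891600. So f^λ = 16! / 291891600 = 20922789888000 / 291891600 = 71680.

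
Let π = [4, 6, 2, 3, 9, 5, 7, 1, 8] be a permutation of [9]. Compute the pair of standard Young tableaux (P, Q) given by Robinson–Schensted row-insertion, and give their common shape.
P = [1, 3, 5, 7, 8] / [2, 6, 9] / [4];  Q = [1, 2, 5, 7, 9] / [3, 4, 6] / [8];  common shape = (5, 3, 1)

Row-insert the values π_1, π_2, … into P one at a time, bumping the leftmost entry strictly greater than the inserted value down to the next row. The recording tableau Q records, in position (i, j), the step at which that cell was added to P.
  Insert 4 (step 1): P = [4];  Q = [1]
  Insert 6 (step 2): P = [4, 6];  Q = [1, 2]
  Insert 2 (step 3): P = [2, 6] / [4];  Q = [1, 2] / [3]
  Insert 3 (step 4): P = [2, 3] / [4, 6];  Q = [1, 2] / [3, 4]
  Insert 9 (step 5): P = [2, 3, 9] / [4, 6];  Q = [1, 2, 5] / [3, 4]
  Insert 5 (step 6): P = [2, 3, 5] / [4, 6, 9];  Q = [1, 2, 5] / [3, 4, 6]
  Insert 7 (step 7): P = [2, 3, 5, 7] / [4, 6, 9];  Q = [1, 2, 5, 7] / [3, 4, 6]
  Insert 1 (step 8): P = [1, 3, 5, 7] / [2, 6, 9] / [4];  Q = [1, 2, 5, 7] / [3, 4, 6] / [8]
  Insert 8 (step 9): P = [1, 3, 5, 7, 8] / [2, 6, 9] / [4];  Q = [1, 2, 5, 7, 9] / [3, 4, 6] / [8]
Final shape: (5, 3, 1).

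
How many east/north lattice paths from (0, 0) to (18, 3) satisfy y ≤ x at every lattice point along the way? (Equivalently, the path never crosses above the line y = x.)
Number of paths = 1120

By the reflection principle (André's argument), the number of monotone paths to (18, 3) with n ≤ m that never go above y = x is C(21, 18) − C(21, 19) = 1330 − 210 = 1120.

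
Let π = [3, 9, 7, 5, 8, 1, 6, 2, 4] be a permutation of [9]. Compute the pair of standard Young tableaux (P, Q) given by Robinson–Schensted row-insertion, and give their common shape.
P = [1, 2, 4] / [3, 5, 6] / [7, 8] / [9];  Q = [1, 2, 5] / [3, 7, 9] / [4, 8] / [6];  common shape = (3, 3, 2, 1)

Row-insert the values π_1, π_2, … into P one at a time, bumping the leftmost entry strictly greater than the inserted value down to the next row. The recording tableau Q records, in position (i, j), the step at which that cell was added to P.
  Insert 3 (step 1): P = [3];  Q = [1]
  Insert 9 (step 2): P = [3, 9];  Q = [1, 2]
  Insert 7 (step 3): P = [3, 7] / [9];  Q = [1, 2] / [3]
  Insert 5 (step 4): P = [3, 5] / [7] / [9];  Q = [1, 2] / [3] / [4]
  Insert 8 (step 5): P = [3, 5, 8] / [7] / [9];  Q = [1, 2, 5] / [3] / [4]
  Insert 1 (step 6): P = [1, 5, 8] / [3] / [7] / [9];  Q = [1, 2, 5] / [3] / [4] / [6]
  Insert 6 (step 7): P = [1, 5, 6] / [3, 8] / [7] / [9];  Q = [1, 2, 5] / [3, 7] / [4] / [6]
  Insert 2 (step 8): P = [1, 2, 6] / [3, 5] / [7, 8] / [9];  Q = [1, 2, 5] / [3, 7] / [4, 8] / [6]
  Insert 4 (step 9): P = [1, 2, 4] / [3, 5, 6] / [7, 8] / [9];  Q = [1, 2, 5] / [3, 7, 9] / [4, 8] / [6]
Final shape: (3, 3, 2, 1).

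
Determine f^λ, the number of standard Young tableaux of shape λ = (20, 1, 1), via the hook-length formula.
# SYT of shape (20, 1, 1) = 210

Hook-length formula: f^λ = n! / Π hook(c), product over all cells c of the Young diagram. For λ = (20, 1, 1), n = 22 boxes. Hook lengths by row (left-to-right, top-to-bottom): [22, 19, 18, 17, 16, 15, 14, 13, 12, 11, 10, 9, 8, 7, 6, 5, 4, 3, 2, 1]; [2]; [1]. Product of hooks = 5352384417988608000. So f^λ = 22! / 5352384417988608000 = 1124000727777607680000 / 5352384417988608000 = 210.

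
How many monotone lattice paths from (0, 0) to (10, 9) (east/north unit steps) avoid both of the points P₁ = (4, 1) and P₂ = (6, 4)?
Number of paths = 57203

Inclusion–exclusion. Total paths: C(19, 10) = 92378. Through P₁: C(5, 4)·C(14, 6) = 15015. Through P₂: C(10, 6)·C(9, 4) = 26460. Since P₁ is strictly southwest of P₂, a monotone path through both must visit P₁ then P₂; paths through both = C(5, 4)·C(5, 2)·C(9, 4) = 6300. Avoid both = 92378 − 15015 − 26460 + 6300 = 57203.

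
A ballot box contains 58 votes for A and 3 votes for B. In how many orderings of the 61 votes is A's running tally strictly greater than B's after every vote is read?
Strict-lead orderings = 32450

Total orderings of the 61 votes with 58 for A: C(61, 58) = 35990. By the Bertrand ballot formula (Cycle Lemma / reflection principle), the number of orderings in which A is strictly ahead of B throughout is (p − q)/(p + q) · C(p + q, p) = (58 − 3)/(58 + 3) · 35990 = 32450.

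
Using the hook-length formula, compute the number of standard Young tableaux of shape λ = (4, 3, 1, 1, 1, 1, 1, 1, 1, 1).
# SYT of shape (4, 3, 1, 1, 1, 1, 1, 1, 1, 1) = 9450

Hook-length formula: f^λ = n! / Π hook(c), product over all cells c of the Young diagram. For λ = (4, 3, 1, 1, 1, 1, 1, 1, 1, 1), n = 15 boxes. Hook lengths by row (left-to-right, top-to-bottom): [13, 4, 3, 1]; [11, 2, 1]; [8]; [7]; [6]; [5]; [4]; [3]; [2]; [1]. Product of hooks = 138378240. So f^λ = 15! / 138378240 = 1307674368000 / 138378240 = 9450.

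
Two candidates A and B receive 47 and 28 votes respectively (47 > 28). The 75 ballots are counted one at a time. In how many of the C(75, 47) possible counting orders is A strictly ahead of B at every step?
Strict-lead orderings = 79706857775188636496

Total orderings of the 75 votes with 47 for A: C(75, 47) = 314632333323113038800. By the Bertrand ballot formula (Cycle Lemma / reflection principle), the number of orderings in which A is strictly ahead of B throughout is (p − q)/(p + q) · C(p + q, p) = (47 − 28)/(47 + 28) · 314632333323113038800 = 79706857775188636496.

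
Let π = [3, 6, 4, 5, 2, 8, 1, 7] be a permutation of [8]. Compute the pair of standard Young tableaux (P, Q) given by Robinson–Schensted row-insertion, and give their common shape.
P = [1, 4, 5, 7] / [2, 8] / [3] / [6];  Q = [1, 2, 4, 6] / [3, 8] / [5] / [7];  common shape = (4, 2, 1, 1)

Row-insert the values π_1, π_2, … into P one at a time, bumping the leftmost entry strictly greater than the inserted value down to the next row. The recording tableau Q records, in position (i, j), the step at which that cell was added to P.
  Insert 3 (step 1): P = [3];  Q = [1]
  Insert 6 (step 2): P = [3, 6];  Q = [1, 2]
  Insert 4 (step 3): P = [3, 4] / [6];  Q = [1, 2] / [3]
  Insert 5 (step 4): P = [3, 4, 5] / [6];  Q = [1, 2, 4] / [3]
  Insert 2 (step 5): P = [2, 4, 5] / [3] / [6];  Q = [1, 2, 4] / [3] / [5]
  Insert 8 (step 6): P = [2, 4, 5, 8] / [3] / [6];  Q = [1, 2, 4, 6] / [3] / [5]
  Insert 1 (step 7): P = [1, 4, 5, 8] / [2] / [3] / [6];  Q = [1, 2, 4, 6] / [3] / [5] / [7]
  Insert 7 (step 8): P = [1, 4, 5, 7] / [2, 8] / [3] / [6];  Q = [1, 2, 4, 6] / [3, 8] / [5] / [7]
Final shape: (4, 2, 1, 1).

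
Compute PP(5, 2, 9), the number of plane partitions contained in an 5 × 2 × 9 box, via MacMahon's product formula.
PP(5, 2, 9) = 1002001

Evaluate the triple product over i = 1..5, j = 1..2, k = 1..9. The factors are (2/1) · (3/2) · (4/3) · (5/4) · (6/5) · (7/6) · (8/7) · (9/8) · … (90 factors total). The numerators and denominators telescope so the product is an integer; carrying out the multiplication exactly gives PP(5, 2, 9) = 1002001.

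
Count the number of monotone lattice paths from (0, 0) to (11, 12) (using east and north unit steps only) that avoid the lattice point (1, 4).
Number of paths = 1133288

Total paths from (0, 0) to (11, 12): C(23, 11) = 1352078. Paths through (1, 4): (paths (0, 0) → (1, 4)) × (paths (1, 4) → (11, 12)) = C(5, 1) · C(18, 10) = 5 · 43758 = 218790. Avoidance count = 1352078 − 218790 = 1133288.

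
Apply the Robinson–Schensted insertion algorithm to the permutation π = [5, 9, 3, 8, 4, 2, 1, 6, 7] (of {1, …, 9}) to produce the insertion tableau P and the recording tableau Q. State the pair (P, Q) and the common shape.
P = [1, 4, 6, 7] / [2, 8] / [3] / [5] / [9];  Q = [1, 2, 8, 9] / [3, 4] / [5] / [6] / [7];  common shape = (4, 2, 1, 1, 1)

Row-insert the values π_1, π_2, … into P one at a time, bumping the leftmost entry strictly greater than the inserted value down to the next row. The recording tableau Q records, in position (i, j), the step at which that cell was added to P.
  Insert 5 (step 1): P = [5];  Q = [1]
  Insert 9 (step 2): P = [5, 9];  Q = [1, 2]
  Insert 3 (step 3): P = [3, 9] / [5];  Q = [1, 2] / [3]
  Insert 8 (step 4): P = [3, 8] / [5, 9];  Q = [1, 2] / [3, 4]
  Insert 4 (step 5): P = [3, 4] / [5, 8] / [9];  Q = [1, 2] / [3, 4] / [5]
  Insert 2 (step 6): P = [2, 4] / [3, 8] / [5] / [9];  Q = [1, 2] / [3, 4] / [5] / [6]
  Insert 1 (step 7): P = [1, 4] / [2, 8] / [3] / [5] / [9];  Q = [1, 2] / [3, 4] / [5] / [6] / [7]
  Insert 6 (step 8): P = [1, 4, 6] / [2, 8] / [3] / [5] / [9];  Q = [1, 2, 8] / [3, 4] / [5] / [6] / [7]
  Insert 7 (step 9): P = [1, 4, 6, 7] / [2, 8] / [3] / [5] / [9];  Q = [1, 2, 8, 9] / [3, 4] / [5] / [6] / [7]
Final shape: (4, 2, 1, 1, 1).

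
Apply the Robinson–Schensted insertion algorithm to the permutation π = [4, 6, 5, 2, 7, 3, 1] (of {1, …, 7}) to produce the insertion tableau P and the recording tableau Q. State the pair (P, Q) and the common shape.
P = [1, 3, 7] / [2, 5] / [4] / [6];  Q = [1, 2, 5] / [3, 6] / [4] / [7];  common shape = (3, 2, 1, 1)

Row-insert the values π_1, π_2, … into P one at a time, bumping the leftmost entry strictly greater than the inserted value down to the next row. The recording tableau Q records, in position (i, j), the step at which that cell was added to P.
  Insert 4 (step 1): P = [4];  Q = [1]
  Insert 6 (step 2): P = [4, 6];  Q = [1, 2]
  Insert 5 (step 3): P = [4, 5] / [6];  Q = [1, 2] / [3]
  Insert 2 (step 4): P = [2, 5] / [4] / [6];  Q = [1, 2] / [3] / [4]
  Insert 7 (step 5): P = [2, 5, 7] / [4] / [6];  Q = [1, 2, 5] / [3] / [4]
  Insert 3 (step 6): P = [2, 3, 7] / [4, 5] / [6];  Q = [1, 2, 5] / [3, 6] / [4]
  Insert 1 (step 7): P = [1, 3, 7] / [2, 5] / [4] / [6];  Q = [1, 2, 5] / [3, 6] / [4] / [7]
Final shape: (3, 2, 1, 1).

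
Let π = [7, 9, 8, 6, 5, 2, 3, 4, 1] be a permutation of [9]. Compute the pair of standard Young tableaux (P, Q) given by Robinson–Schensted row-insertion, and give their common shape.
P = [1, 3, 4] / [2, 8] / [5] / [6] / [7] / [9];  Q = [1, 2, 8] / [3, 7] / [4] / [5] / [6] / [9];  common shape = (3, 2, 1, 1, 1, 1)

Row-insert the values π_1, π_2, … into P one at a time, bumping the leftmost entry strictly greater than the inserted value down to the next row. The recording tableau Q records, in position (i, j), the step at which that cell was added to P.
  Insert 7 (step 1): P = [7];  Q = [1]
  Insert 9 (step 2): P = [7, 9];  Q = [1, 2]
  Insert 8 (step 3): P = [7, 8] / [9];  Q = [1, 2] / [3]
  Insert 6 (step 4): P = [6, 8] / [7] / [9];  Q = [1, 2] / [3] / [4]
  Insert 5 (step 5): P = [5, 8] / [6] / [7] / [9];  Q = [1, 2] / [3] / [4] / [5]
  Insert 2 (step 6): P = [2, 8] / [5] / [6] / [7] / [9];  Q = [1, 2] / [3] / [4] / [5] / [6]
  Insert 3 (step 7): P = [2, 3] / [5, 8] / [6] / [7] / [9];  Q = [1, 2] / [3, 7] / [4] / [5] / [6]
  Insert 4 (step 8): P = [2, 3, 4] / [5, 8] / [6] / [7] / [9];  Q = [1, 2, 8] / [3, 7] / [4] / [5] / [6]
  Insert 1 (step 9): P = [1, 3, 4] / [2, 8] / [5] / [6] / [7] / [9];  Q = [1, 2, 8] / [3, 7] / [4] / [5] / [6] / [9]
Final shape: (3, 2, 1, 1, 1, 1).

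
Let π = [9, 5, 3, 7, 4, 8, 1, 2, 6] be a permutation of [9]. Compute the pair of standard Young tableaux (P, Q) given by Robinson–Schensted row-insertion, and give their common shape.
P = [1, 2, 6] / [3, 4, 8] / [5, 7] / [9];  Q = [1, 4, 6] / [2, 5, 9] / [3, 8] / [7];  common shape = (3, 3, 2, 1)

Row-insert the values π_1, π_2, … into P one at a time, bumping the leftmost entry strictly greater than the inserted value down to the next row. The recording tableau Q records, in position (i, j), the step at which that cell was added to P.
  Insert 9 (step 1): P = [9];  Q = [1]
  Insert 5 (step 2): P = [5] / [9];  Q = [1] / [2]
  Insert 3 (step 3): P = [3] / [5] / [9];  Q = [1] / [2] / [3]
  Insert 7 (step 4): P = [3, 7] / [5] / [9];  Q = [1, 4] / [2] / [3]
  Insert 4 (step 5): P = [3, 4] / [5, 7] / [9];  Q = [1, 4] / [2, 5] / [3]
  Insert 8 (step 6): P = [3, 4, 8] / [5, 7] / [9];  Q = [1, 4, 6] / [2, 5] / [3]
  Insert 1 (step 7): P = [1, 4, 8] / [3, 7] / [5] / [9];  Q = [1, 4, 6] / [2, 5] / [3] / [7]
  Insert 2 (step 8): P = [1, 2, 8] / [3, 4] / [5, 7] / [9];  Q = [1, 4, 6] / [2, 5] / [3, 8] / [7]
  Insert 6 (step 9): P = [1, 2, 6] / [3, 4, 8] / [5, 7] / [9];  Q = [1, 4, 6] / [2, 5, 9] / [3, 8] / [7]
Final shape: (3, 3, 2, 1).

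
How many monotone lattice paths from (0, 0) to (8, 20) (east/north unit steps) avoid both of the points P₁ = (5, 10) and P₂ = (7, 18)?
Number of paths = 1212552

Inclusion–exclusion. Total paths: C(28, 8) = 3108105. Through P₁: C(15, 5)·C(13, 3) = 858858. Through P₂: C(25, 7)·C(3, 1) = 1442100. Since P₁ is strictly southwest of P₂, a monotone path through both must visit P₁ then P₂; paths through both = C(15, 5)·C(10, 2)·C(3, 1) = 405405. Avoid both = 3108105 − 858858 − 1442100 + 405405 = 1212552.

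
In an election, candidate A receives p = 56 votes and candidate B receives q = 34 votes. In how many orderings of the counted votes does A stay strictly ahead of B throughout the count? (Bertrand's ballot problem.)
Strict-lead orderings = 1730145467127958158326862

Total orderings of the 90 votes with 56 for A: C(90, 56) = 7077867820068919738609890. By the Bertrand ballot formula (Cycle Lemma / reflection principle), the number of orderings in which A is strictly ahead of B throughout is (p − q)/(p + q) · C(p + q, p) = (56 − 34)/(56 + 34) · 7077867820068919738609890 = 1730145467127958158326862.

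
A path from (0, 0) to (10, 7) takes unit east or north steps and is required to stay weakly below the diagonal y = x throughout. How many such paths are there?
Number of paths = 7072

By the reflection principle (André's argument), the number of monotone paths to (10, 7) with n ≤ m that never go above y = x is C(17, 10) − C(17, 11) = 19448 − 12376 = 7072.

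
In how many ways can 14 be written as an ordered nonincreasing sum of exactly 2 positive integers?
p(14, 2 parts) = 7

Partitions of n into exactly k parts ↔ partitions of n − k into at most k parts (subtract 1 from each part). For n = 14, k = 2, the partitions are: 13+1, 12+2, 11+3, 10+4, 9+5, 8+6, 7+7. Count = 7.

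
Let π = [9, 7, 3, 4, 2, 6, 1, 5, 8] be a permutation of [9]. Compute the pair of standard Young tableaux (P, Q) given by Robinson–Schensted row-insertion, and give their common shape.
P = [1, 4, 5, 8] / [2, 6] / [3] / [7] / [9];  Q = [1, 4, 6, 9] / [2, 8] / [3] / [5] / [7];  common shape = (4, 2, 1, 1, 1)

Row-insert the values π_1, π_2, … into P one at a time, bumping the leftmost entry strictly greater than the inserted value down to the next row. The recording tableau Q records, in position (i, j), the step at which that cell was added to P.
  Insert 9 (step 1): P = [9];  Q = [1]
  Insert 7 (step 2): P = [7] / [9];  Q = [1] / [2]
  Insert 3 (step 3): P = [3] / [7] / [9];  Q = [1] / [2] / [3]
  Insert 4 (step 4): P = [3, 4] / [7] / [9];  Q = [1, 4] / [2] / [3]
  Insert 2 (step 5): P = [2, 4] / [3] / [7] / [9];  Q = [1, 4] / [2] / [3] / [5]
  Insert 6 (step 6): P = [2, 4, 6] / [3] / [7] / [9];  Q = [1, 4, 6] / [2] / [3] / [5]
  Insert 1 (step 7): P = [1, 4, 6] / [2] / [3] / [7] / [9];  Q = [1, 4, 6] / [2] / [3] / [5] / [7]
  Insert 5 (step 8): P = [1, 4, 5] / [2, 6] / [3] / [7] / [9];  Q = [1, 4, 6] / [2, 8] / [3] / [5] / [7]
  Insert 8 (step 9): P = [1, 4, 5, 8] / [2, 6] / [3] / [7] / [9];  Q = [1, 4, 6, 9] / [2, 8] / [3] / [5] / [7]
Final shape: (4, 2, 1, 1, 1).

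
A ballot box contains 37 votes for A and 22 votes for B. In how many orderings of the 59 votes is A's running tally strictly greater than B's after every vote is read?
Strict-lead orderings = 2279079007118550

Total orderings of the 59 votes with 37 for A: C(59, 37) = 8964377427999630. By the Bertrand ballot formula (Cycle Lemma / reflection principle), the number of orderings in which A is strictly ahead of B throughout is (p − q)/(p + q) · C(p + q, p) = (37 − 22)/(37 + 22) · 8964377427999630 = 2279079007118550.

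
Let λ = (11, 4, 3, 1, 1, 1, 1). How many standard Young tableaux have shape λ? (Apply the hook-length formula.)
# SYT of shape (11, 4, 3, 1, 1, 1, 1) = 304304000

Hook-length formula: f^λ = n! / Π hook(c), product over all cells c of the Young diagram. For λ = (11, 4, 3, 1, 1, 1, 1), n = 22 boxes. Hook lengths by row (left-to-right, top-to-bottom): [17, 12, 11, 9, 7, 6, 5, 4, 3, 2, 1]; [9, 4, 3, 1]; [7, 2, 1]; [4]; [3]; [2]; [1]. Product of hooks = 3693677137920. So f^λ = 22! / 3693677137920 = 1124000727777607680000 / 3693677137920 = 304304000.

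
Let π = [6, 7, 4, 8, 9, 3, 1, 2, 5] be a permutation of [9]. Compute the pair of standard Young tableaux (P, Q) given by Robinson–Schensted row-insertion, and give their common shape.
P = [1, 2, 5, 9] / [3, 7, 8] / [4] / [6];  Q = [1, 2, 4, 5] / [3, 8, 9] / [6] / [7];  common shape = (4, 3, 1, 1)

Row-insert the values π_1, π_2, … into P one at a time, bumping the leftmost entry strictly greater than the inserted value down to the next row. The recording tableau Q records, in position (i, j), the step at which that cell was added to P.
  Insert 6 (step 1): P = [6];  Q = [1]
  Insert 7 (step 2): P = [6, 7];  Q = [1, 2]
  Insert 4 (step 3): P = [4, 7] / [6];  Q = [1, 2] / [3]
  Insert 8 (step 4): P = [4, 7, 8] / [6];  Q = [1, 2, 4] / [3]
  Insert 9 (step 5): P = [4, 7, 8, 9] / [6];  Q = [1, 2, 4, 5] / [3]
  Insert 3 (step 6): P = [3, 7, 8, 9] / [4] / [6];  Q = [1, 2, 4, 5] / [3] / [6]
  Insert 1 (step 7): P = [1, 7, 8, 9] / [3] / [4] / [6];  Q = [1, 2, 4, 5] / [3] / [6] / [7]
  Insert 2 (step 8): P = [1, 2, 8, 9] / [3, 7] / [4] / [6];  Q = [1, 2, 4, 5] / [3, 8] / [6] / [7]
  Insert 5 (step 9): P = [1, 2, 5, 9] / [3, 7, 8] / [4] / [6];  Q = [1, 2, 4, 5] / [3, 8, 9] / [6] / [7]
Final shape: (4, 3, 1, 1).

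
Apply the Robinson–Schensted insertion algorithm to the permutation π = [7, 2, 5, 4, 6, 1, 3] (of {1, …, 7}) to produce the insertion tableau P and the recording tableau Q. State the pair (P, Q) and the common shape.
P = [1, 3, 6] / [2, 4] / [5] / [7];  Q = [1, 3, 5] / [2, 7] / [4] / [6];  common shape = (3, 2, 1, 1)

Row-insert the values π_1, π_2, … into P one at a time, bumping the leftmost entry strictly greater than the inserted value down to the next row. The recording tableau Q records, in position (i, j), the step at which that cell was added to P.
  Insert 7 (step 1): P = [7];  Q = [1]
  Insert 2 (step 2): P = [2] / [7];  Q = [1] / [2]
  Insert 5 (step 3): P = [2, 5] / [7];  Q = [1, 3] / [2]
  Insert 4 (step 4): P = [2, 4] / [5] / [7];  Q = [1, 3] / [2] / [4]
  Insert 6 (step 5): P = [2, 4, 6] / [5] / [7];  Q = [1, 3, 5] / [2] / [4]
  Insert 1 (step 6): P = [1, 4, 6] / [2] / [5] / [7];  Q = [1, 3, 5] / [2] / [4] / [6]
  Insert 3 (step 7): P = [1, 3, 6] / [2, 4] / [5] / [7];  Q = [1, 3, 5] / [2, 7] / [4] / [6]
Final shape: (3, 2, 1, 1).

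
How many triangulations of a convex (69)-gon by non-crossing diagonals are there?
C_67 = 22033725021956517463358552614056949950

These polygon triangulations are counted by the Catalan number C_n = (1/(n + 1)) · C(2n, n). For n = 67: C_67 = (1/68) · C(134, 67) = 1498293301493043187508381577755872596600/68 = 22033725021956517463358552614056949950.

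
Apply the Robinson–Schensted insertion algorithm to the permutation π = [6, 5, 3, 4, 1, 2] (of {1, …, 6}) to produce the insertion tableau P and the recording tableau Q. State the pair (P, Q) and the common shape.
P = [1, 2] / [3, 4] / [5] / [6];  Q = [1, 4] / [2, 6] / [3] / [5];  common shape = (2, 2, 1, 1)

Row-insert the values π_1, π_2, … into P one at a time, bumping the leftmost entry strictly greater than the inserted value down to the next row. The recording tableau Q records, in position (i, j), the step at which that cell was added to P.
  Insert 6 (step 1): P = [6];  Q = [1]
  Insert 5 (step 2): P = [5] / [6];  Q = [1] / [2]
  Insert 3 (step 3): P = [3] / [5] / [6];  Q = [1] / [2] / [3]
  Insert 4 (step 4): P = [3, 4] / [5] / [6];  Q = [1, 4] / [2] / [3]
  Insert 1 (step 5): P = [1, 4] / [3] / [5] / [6];  Q = [1, 4] / [2] / [3] / [5]
  Insert 2 (step 6): P = [1, 2] / [3, 4] / [5] / [6];  Q = [1, 4] / [2, 6] / [3] / [5]
Final shape: (2, 2, 1, 1).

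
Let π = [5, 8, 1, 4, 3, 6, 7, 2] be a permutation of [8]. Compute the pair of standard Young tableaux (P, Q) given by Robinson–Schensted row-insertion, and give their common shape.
P = [1, 2, 6, 7] / [3, 8] / [4] / [5];  Q = [1, 2, 6, 7] / [3, 4] / [5] / [8];  common shape = (4, 2, 1, 1)

Row-insert the values π_1, π_2, … into P one at a time, bumping the leftmost entry strictly greater than the inserted value down to the next row. The recording tableau Q records, in position (i, j), the step at which that cell was added to P.
  Insert 5 (step 1): P = [5];  Q = [1]
  Insert 8 (step 2): P = [5, 8];  Q = [1, 2]
  Insert 1 (step 3): P = [1, 8] / [5];  Q = [1, 2] / [3]
  Insert 4 (step 4): P = [1, 4] / [5, 8];  Q = [1, 2] / [3, 4]
  Insert 3 (step 5): P = [1, 3] / [4, 8] / [5];  Q = [1, 2] / [3, 4] / [5]
  Insert 6 (step 6): P = [1, 3, 6] / [4, 8] / [5];  Q = [1, 2, 6] / [3, 4] / [5]
  Insert 7 (step 7): P = [1, 3, 6, 7] / [4, 8] / [5];  Q = [1, 2, 6, 7] / [3, 4] / [5]
  Insert 2 (step 8): P = [1, 2, 6, 7] / [3, 8] / [4] / [5];  Q = [1, 2, 6, 7] / [3, 4] / [5] / [8]
Final shape: (4, 2, 1, 1).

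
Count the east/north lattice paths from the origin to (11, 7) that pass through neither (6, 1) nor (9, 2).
Number of paths = 28023

Inclusion–exclusion. Total paths: C(18, 11) = 31824. Through P₁: C(7, 6)·C(11, 5) = 3234. Through P₂: C(11, 9)·C(7, 2) = 1155. Since P₁ is strictly southwest of P₂, a monotone path through both must visit P₁ then P₂; paths through both = C(7, 6)·C(4, 3)·C(7, 2) = 588. Avoid both = 31824 − 3234 − 1155 + 588 = 28023.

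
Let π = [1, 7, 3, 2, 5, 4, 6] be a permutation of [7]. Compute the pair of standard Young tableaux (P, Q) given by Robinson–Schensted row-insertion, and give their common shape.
P = [1, 2, 4, 6] / [3, 5] / [7];  Q = [1, 2, 5, 7] / [3, 6] / [4];  common shape = (4, 2, 1)

Row-insert the values π_1, π_2, … into P one at a time, bumping the leftmost entry strictly greater than the inserted value down to the next row. The recording tableau Q records, in position (i, j), the step at which that cell was added to P.
  Insert 1 (step 1): P = [1];  Q = [1]
  Insert 7 (step 2): P = [1, 7];  Q = [1, 2]
  Insert 3 (step 3): P = [1, 3] / [7];  Q = [1, 2] / [3]
  Insert 2 (step 4): P = [1, 2] / [3] / [7];  Q = [1, 2] / [3] / [4]
  Insert 5 (step 5): P = [1, 2, 5] / [3] / [7];  Q = [1, 2, 5] / [3] / [4]
  Insert 4 (step 6): P = [1, 2, 4] / [3, 5] / [7];  Q = [1, 2, 5] / [3, 6] / [4]
  Insert 6 (step 7): P = [1, 2, 4, 6] / [3, 5] / [7];  Q = [1, 2, 5, 7] / [3, 6] / [4]
Final shape: (4, 2, 1).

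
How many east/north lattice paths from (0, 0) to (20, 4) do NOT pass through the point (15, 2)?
Number of paths = 7770

Total paths from (0, 0) to (20, 4): C(24, 20) = 10626. Paths through (15, 2): (paths (0, 0) → (15, 2)) × (paths (15, 2) → (20, 4)) = C(17, 15) · C(7, 5) = 136 · 21 = 2856. Avoidance count = 10626 − 2856 = 7770.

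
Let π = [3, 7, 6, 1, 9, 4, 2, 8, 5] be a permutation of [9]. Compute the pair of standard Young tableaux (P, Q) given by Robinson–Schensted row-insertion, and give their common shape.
P = [1, 2, 5] / [3, 4, 8] / [6, 9] / [7];  Q = [1, 2, 5] / [3, 6, 8] / [4, 9] / [7];  common shape = (3, 3, 2, 1)

Row-insert the values π_1, π_2, … into P one at a time, bumping the leftmost entry strictly greater than the inserted value down to the next row. The recording tableau Q records, in position (i, j), the step at which that cell was added to P.
  Insert 3 (step 1): P = [3];  Q = [1]
  Insert 7 (step 2): P = [3, 7];  Q = [1, 2]
  Insert 6 (step 3): P = [3, 6] / [7];  Q = [1, 2] / [3]
  Insert 1 (step 4): P = [1, 6] / [3] / [7];  Q = [1, 2] / [3] / [4]
  Insert 9 (step 5): P = [1, 6, 9] / [3] / [7];  Q = [1, 2, 5] / [3] / [4]
  Insert 4 (step 6): P = [1, 4, 9] / [3, 6] / [7];  Q = [1, 2, 5] / [3, 6] / [4]
  Insert 2 (step 7): P = [1, 2, 9] / [3, 4] / [6] / [7];  Q = [1, 2, 5] / [3, 6] / [4] / [7]
  Insert 8 (step 8): P = [1, 2, 8] / [3, 4, 9] / [6] / [7];  Q = [1, 2, 5] / [3, 6, 8] / [4] / [7]
  Insert 5 (step 9): P = [1, 2, 5] / [3, 4, 8] / [6, 9] / [7];  Q = [1, 2, 5] / [3, 6, 8] / [4, 9] / [7]
Final shape: (3, 3, 2, 1).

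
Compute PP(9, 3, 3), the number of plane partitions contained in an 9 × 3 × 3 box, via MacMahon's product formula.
PP(9, 3, 3) = 572572

Evaluate the triple product over i = 1..9, j = 1..3, k = 1..3. The factors are (2/1) · (3/2) · (4/3) · (3/2) · (4/3) · (5/4) · (4/3) · (5/4) · … (81 factors total). The numerators and denominators telescope so the product is an integer; carrying out the multiplication exactly gives PP(9, 3, 3) = 572572.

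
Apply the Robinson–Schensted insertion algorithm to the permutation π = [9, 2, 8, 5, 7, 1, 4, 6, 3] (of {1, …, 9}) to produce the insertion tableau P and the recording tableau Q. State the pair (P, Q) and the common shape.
P = [1, 3, 6] / [2, 4, 7] / [5] / [8] / [9];  Q = [1, 3, 5] / [2, 7, 8] / [4] / [6] / [9];  common shape = (3, 3, 1, 1, 1)

Row-insert the values π_1, π_2, … into P one at a time, bumping the leftmost entry strictly greater than the inserted value down to the next row. The recording tableau Q records, in position (i, j), the step at which that cell was added to P.
  Insert 9 (step 1): P = [9];  Q = [1]
  Insert 2 (step 2): P = [2] / [9];  Q = [1] / [2]
  Insert 8 (step 3): P = [2, 8] / [9];  Q = [1, 3] / [2]
  Insert 5 (step 4): P = [2, 5] / [8] / [9];  Q = [1, 3] / [2] / [4]
  Insert 7 (step 5): P = [2, 5, 7] / [8] / [9];  Q = [1, 3, 5] / [2] / [4]
  Insert 1 (step 6): P = [1, 5, 7] / [2] / [8] / [9];  Q = [1, 3, 5] / [2] / [4] / [6]
  Insert 4 (step 7): P = [1, 4, 7] / [2, 5] / [8] / [9];  Q = [1, 3, 5] / [2, 7] / [4] / [6]
  Insert 6 (step 8): P = [1, 4, 6] / [2, 5, 7] / [8] / [9];  Q = [1, 3, 5] / [2, 7, 8] / [4] / [6]
  Insert 3 (step 9): P = [1, 3, 6] / [2, 4, 7] / [5] / [8] / [9];  Q = [1, 3, 5] / [2, 7, 8] / [4] / [6] / [9]
Final shape: (3, 3, 1, 1, 1).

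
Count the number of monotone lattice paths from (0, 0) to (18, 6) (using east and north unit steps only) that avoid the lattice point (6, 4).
Number of paths = 115486

Total paths from (0, 0) to (18, 6): C(24, 18) = 134596. Paths through (6, 4): (paths (0, 0) → (6, 4)) × (paths (6, 4) → (18, 6)) = C(10, 6) · C(14, 12) = 210 · 91 = 19110. Avoidance count = 134596 − 19110 = 115486.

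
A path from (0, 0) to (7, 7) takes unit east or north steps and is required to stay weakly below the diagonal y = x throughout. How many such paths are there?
Number of paths = 429

By the reflection principle (André's argument), the number of monotone paths to (7, 7) with n ≤ m that never go above y = x is C(14, 7) − C(14, 8) = 3432 − 3003 = 429.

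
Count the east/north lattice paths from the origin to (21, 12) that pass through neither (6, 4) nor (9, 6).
Number of paths = 197922960

Inclusion–exclusion. Total paths: C(33, 21) = 354817320. Through P₁: C(10, 6)·C(23, 15) = 102965940. Through P₂: C(15, 9)·C(18, 12) = 92912820. Since P₁ is strictly southwest of P₂, a monotone path through both must visit P₁ then P₂; paths through both = C(10, 6)·C(5, 3)·C(18, 12) = 38984400. Avoid both = 354817320 − 102965940 − 92912820 + 38984400 = 197922960.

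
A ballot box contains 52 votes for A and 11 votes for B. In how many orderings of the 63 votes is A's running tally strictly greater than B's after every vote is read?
Strict-lead orderings = 400752389361

Total orderings of the 63 votes with 52 for A: C(63, 52) = 615790256823. By the Bertrand ballot formula (Cycle Lemma / reflection principle), the number of orderings in which A is strictly ahead of B throughout is (p − q)/(p + q) · C(p + q, p) = (52 − 11)/(52 + 11) · 615790256823 = 400752389361.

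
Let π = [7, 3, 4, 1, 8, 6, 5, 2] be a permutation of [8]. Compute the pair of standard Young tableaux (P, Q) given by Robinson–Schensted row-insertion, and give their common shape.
P = [1, 2, 5] / [3, 4] / [6, 8] / [7];  Q = [1, 3, 5] / [2, 6] / [4, 7] / [8];  common shape = (3, 2, 2, 1)

Row-insert the values π_1, π_2, … into P one at a time, bumping the leftmost entry strictly greater than the inserted value down to the next row. The recording tableau Q records, in position (i, j), the step at which that cell was added to P.
  Insert 7 (step 1): P = [7];  Q = [1]
  Insert 3 (step 2): P = [3] / [7];  Q = [1] / [2]
  Insert 4 (step 3): P = [3, 4] / [7];  Q = [1, 3] / [2]
  Insert 1 (step 4): P = [1, 4] / [3] / [7];  Q = [1, 3] / [2] / [4]
  Insert 8 (step 5): P = [1, 4, 8] / [3] / [7];  Q = [1, 3, 5] / [2] / [4]
  Insert 6 (step 6): P = [1, 4, 6] / [3, 8] / [7];  Q = [1, 3, 5] / [2, 6] / [4]
  Insert 5 (step 7): P = [1, 4, 5] / [3, 6] / [7, 8];  Q = [1, 3, 5] / [2, 6] / [4, 7]
  Insert 2 (step 8): P = [1, 2, 5] / [3, 4] / [6, 8] / [7];  Q = [1, 3, 5] / [2, 6] / [4, 7] / [8]
Final shape: (3, 2, 2, 1).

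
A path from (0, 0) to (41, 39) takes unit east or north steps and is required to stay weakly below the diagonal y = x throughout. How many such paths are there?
Number of paths = 7491791549361406025200

By the reflection principle (André's argument), the number of monotone paths to (41, 39) with n ≤ m that never go above y = x is C(80, 41) − C(80, 42) = 104885081691059684352800 − 97393290141698278327600 = 7491791549361406025200.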